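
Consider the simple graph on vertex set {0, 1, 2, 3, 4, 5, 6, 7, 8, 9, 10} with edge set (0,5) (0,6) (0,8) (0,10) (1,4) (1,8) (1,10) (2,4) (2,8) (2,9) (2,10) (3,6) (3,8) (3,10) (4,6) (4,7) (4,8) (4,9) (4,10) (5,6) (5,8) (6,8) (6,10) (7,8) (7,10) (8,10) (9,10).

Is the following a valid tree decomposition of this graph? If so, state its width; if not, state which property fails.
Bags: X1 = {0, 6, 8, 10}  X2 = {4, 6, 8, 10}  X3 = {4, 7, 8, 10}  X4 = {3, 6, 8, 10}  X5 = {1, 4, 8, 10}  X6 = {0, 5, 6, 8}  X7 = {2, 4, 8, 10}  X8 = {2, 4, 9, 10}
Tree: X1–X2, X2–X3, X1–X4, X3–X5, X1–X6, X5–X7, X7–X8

Checking the three conditions: (i) the bags cover all of {0, 1, 2, 3, 4, 5, 6, 7, 8, 9, 10}; (ii) for each edge, some bag contains both endpoints; (iii) the bags containing any fixed vertex form a subtree. All hold, so the decomposition is valid with width 4 − 1 = 3.

Yes; width 3.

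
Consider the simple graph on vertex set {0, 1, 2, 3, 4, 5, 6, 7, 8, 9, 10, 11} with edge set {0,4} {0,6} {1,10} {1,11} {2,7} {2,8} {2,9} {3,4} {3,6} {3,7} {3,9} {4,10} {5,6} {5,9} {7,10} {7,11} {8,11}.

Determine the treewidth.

3

A width-3 tree decomposition is:
Bags: B1 = {1, 2, 8, 11}  B2 = {1, 2, 7, 11}  B3 = {1, 2, 7, 10}  B4 = {2, 7, 9, 10}  B5 = {3, 7, 9, 10}  B6 = {3, 4, 9, 10}  B7 = {3, 4, 5, 9}  B8 = {3, 4, 5, 6}  B9 = {0, 4, 5, 6}
Tree: B1–B2, B2–B3, B3–B4, B4–B5, B5–B6, B6–B7, B7–B8, B8–B9
Each bag holds 4 vertices, so the decomposition has width 3, which upper-bounds the treewidth. For the lower bound: the 4 vertex sets {1,8,11}, {2}, {7}, {3,4,9,10} are disjoint, each induces a connected subgraph, and every pair is joined by at least one edge of G. Contracting each set to a single vertex therefore yields K_{4} as a minor, and since treewidth is minor-monotone, tw(G) ≥ tw(K_{4}) = 3. Therefore the treewidth is 3.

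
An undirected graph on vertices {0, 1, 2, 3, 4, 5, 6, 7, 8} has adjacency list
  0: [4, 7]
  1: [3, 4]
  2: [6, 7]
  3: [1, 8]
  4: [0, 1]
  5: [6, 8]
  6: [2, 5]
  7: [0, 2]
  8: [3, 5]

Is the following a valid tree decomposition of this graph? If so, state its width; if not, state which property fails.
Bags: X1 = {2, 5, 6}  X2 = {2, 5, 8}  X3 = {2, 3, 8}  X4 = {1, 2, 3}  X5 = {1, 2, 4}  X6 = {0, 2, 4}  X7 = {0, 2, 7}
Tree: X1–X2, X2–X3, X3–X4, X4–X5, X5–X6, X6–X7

Yes; width 2.

Vertex coverage: the bags together contain {0, 1, 2, 3, 4, 5, 6, 7, 8}, the full vertex set. Edge coverage: each edge of G has both endpoints in at least one bag. Running intersection: for every vertex, the bags containing it form a connected subtree. All three properties hold, so this is a valid tree decomposition of width max|bag| − 1 = 2, and hence tw(G) ≤ 2.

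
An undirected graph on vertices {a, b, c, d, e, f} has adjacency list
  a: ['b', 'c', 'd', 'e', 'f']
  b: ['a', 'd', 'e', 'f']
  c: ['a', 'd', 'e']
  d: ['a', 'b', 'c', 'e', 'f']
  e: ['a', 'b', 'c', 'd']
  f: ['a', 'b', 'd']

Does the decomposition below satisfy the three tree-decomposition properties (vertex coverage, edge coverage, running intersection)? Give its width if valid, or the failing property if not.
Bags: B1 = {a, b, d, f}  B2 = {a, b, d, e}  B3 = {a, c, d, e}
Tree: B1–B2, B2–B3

Yes; width 3.

Vertex coverage: the bags together contain {a, b, c, d, e, f}, the full vertex set. Edge coverage: each edge of G has both endpoints in at least one bag. Running intersection: for every vertex, the bags containing it form a connected subtree. All three properties hold, so this is a valid tree decomposition of width max|bag| − 1 = 3, and hence tw(G) ≤ 3.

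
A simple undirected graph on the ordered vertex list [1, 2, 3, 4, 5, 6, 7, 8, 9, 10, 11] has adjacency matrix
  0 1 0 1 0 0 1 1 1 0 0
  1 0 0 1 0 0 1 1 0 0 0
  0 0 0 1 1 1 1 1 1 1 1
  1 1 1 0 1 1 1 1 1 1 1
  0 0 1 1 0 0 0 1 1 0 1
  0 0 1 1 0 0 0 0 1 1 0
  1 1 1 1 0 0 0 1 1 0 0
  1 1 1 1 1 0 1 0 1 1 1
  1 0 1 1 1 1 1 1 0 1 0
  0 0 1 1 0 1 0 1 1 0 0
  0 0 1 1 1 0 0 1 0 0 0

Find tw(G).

A width-4 tree decomposition is:
Bags: B1 = {3, 4, 7, 8, 9}  B2 = {1, 4, 7, 8, 9}  B3 = {3, 4, 8, 9, 10}  B4 = {3, 4, 6, 9, 10}  B5 = {3, 4, 5, 8, 9}  B6 = {1, 2, 4, 7, 8}  B7 = {3, 4, 5, 8, 11}
Tree: B1–B2, B1–B3, B3–B4, B3–B5, B2–B6, B5–B7
Each bag holds 5 vertices, so the decomposition has width 4, which upper-bounds the treewidth. On the other hand G contains the 5-clique {1, 4, 7, 8, 9}. A clique must lie in a single bag of any decomposition, so no decomposition can have width below 4. The upper and lower bounds meet at 4, so that is the treewidth.

4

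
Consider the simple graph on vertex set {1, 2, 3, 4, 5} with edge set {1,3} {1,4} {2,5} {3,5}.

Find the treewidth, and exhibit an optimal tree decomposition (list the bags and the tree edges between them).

Treewidth 1.
Bags: B1 = {1, 4}  B2 = {1, 3}  B3 = {3, 5}  B4 = {2, 5}
Tree: B1–B2, B2–B3, B3–B4

The largest bag has 2 vertices, giving width 1; this decomposition certifies tw(G) ≤ 1. Any graph with an edge has treewidth ≥ 1, and G has the edge 4–1. Hence tw(G) = 1 exactly.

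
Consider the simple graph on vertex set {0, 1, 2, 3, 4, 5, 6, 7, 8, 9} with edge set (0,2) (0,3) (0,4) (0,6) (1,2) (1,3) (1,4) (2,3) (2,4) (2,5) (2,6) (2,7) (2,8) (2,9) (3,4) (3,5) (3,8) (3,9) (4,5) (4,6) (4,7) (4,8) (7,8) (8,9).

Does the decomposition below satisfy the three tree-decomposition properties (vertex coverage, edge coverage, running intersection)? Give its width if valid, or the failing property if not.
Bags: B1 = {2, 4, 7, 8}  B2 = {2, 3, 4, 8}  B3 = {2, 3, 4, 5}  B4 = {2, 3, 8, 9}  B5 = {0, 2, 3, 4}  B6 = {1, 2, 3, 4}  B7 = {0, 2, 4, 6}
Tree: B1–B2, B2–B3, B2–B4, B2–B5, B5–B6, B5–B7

Yes; width 3.

Every vertex of G appears in some bag (union = {0, 1, 2, 3, 4, 5, 6, 7, 8, 9}); every edge is covered by a bag; and for each vertex v the set of bags containing v is connected in the bag tree. The decomposition is therefore valid. The largest bag has 4 vertices, so the width is 3.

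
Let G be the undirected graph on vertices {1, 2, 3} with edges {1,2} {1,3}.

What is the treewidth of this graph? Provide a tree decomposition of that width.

Treewidth 1.
Bags: B1 = {1, 3}  B2 = {1, 2}
Tree: B1–B2

Each bag holds 2 vertices, so the decomposition has width 1, which upper-bounds the treewidth. G has an edge, so its treewidth is at least 1. Therefore the treewidth is 1.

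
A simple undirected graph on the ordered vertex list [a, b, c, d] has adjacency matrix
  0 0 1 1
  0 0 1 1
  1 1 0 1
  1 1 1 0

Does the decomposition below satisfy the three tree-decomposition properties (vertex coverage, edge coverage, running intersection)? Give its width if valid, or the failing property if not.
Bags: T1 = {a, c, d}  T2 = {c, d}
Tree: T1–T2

No — vertex b appears in no bag.

A tree decomposition must satisfy three properties: every vertex lies in some bag; for every edge, both endpoints lie together in some bag; and for every vertex, the bags containing it form a connected subtree. Here vertex b appears in no bag, so the decomposition is invalid.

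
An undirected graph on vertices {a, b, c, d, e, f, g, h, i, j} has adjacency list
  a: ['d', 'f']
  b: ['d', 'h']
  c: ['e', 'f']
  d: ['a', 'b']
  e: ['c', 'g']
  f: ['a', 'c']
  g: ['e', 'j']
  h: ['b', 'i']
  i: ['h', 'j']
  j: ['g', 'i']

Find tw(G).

2

A width-2 tree decomposition is:
Bags: B1 = {e, g, j}  B2 = {e, i, j}  B3 = {e, h, i}  B4 = {b, e, h}  B5 = {b, d, e}  B6 = {a, d, e}  B7 = {a, e, f}  B8 = {c, e, f}
Tree: B1–B2, B2–B3, B3–B4, B4–B5, B5–B6, B6–B7, B7–B8
Each bag holds 3 vertices, so the decomposition has width 2, which upper-bounds the treewidth. Since e–g–j–i–h–b–d–a–f–c–e is a cycle in G, G is not acyclic. Forests are exactly the graphs of treewidth ≤ 1, so tw(G) ≥ 2. Therefore the treewidth is 2.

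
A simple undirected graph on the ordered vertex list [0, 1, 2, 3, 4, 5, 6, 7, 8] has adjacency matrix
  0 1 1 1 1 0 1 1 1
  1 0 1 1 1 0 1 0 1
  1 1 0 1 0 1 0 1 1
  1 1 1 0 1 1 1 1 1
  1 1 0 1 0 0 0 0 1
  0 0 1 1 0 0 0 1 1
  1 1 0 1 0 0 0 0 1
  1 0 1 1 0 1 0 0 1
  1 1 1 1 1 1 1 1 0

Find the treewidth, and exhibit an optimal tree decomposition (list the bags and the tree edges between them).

Treewidth 4.
One such decomposition:
Bags: B1 = {0, 1, 3, 4, 8}  B2 = {0, 1, 2, 3, 8}  B3 = {0, 1, 3, 6, 8}  B4 = {0, 2, 3, 7, 8}  B5 = {2, 3, 5, 7, 8}
Tree: B1–B2, B1–B3, B2–B4, B4–B5

Each bag holds 5 vertices, so the decomposition has width 4, which upper-bounds the treewidth. Conversely, {0, 1, 2, 3, 8} is a clique of size 5, and the vertices of any clique must share a bag in every tree decomposition; so some bag has ≥ 5 vertices and tw(G) ≥ 4. The upper and lower bounds meet at 4, so that is the treewidth.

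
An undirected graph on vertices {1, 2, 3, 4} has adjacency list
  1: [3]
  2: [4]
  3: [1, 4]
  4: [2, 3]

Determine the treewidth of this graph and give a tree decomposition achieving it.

The largest bag has 2 vertices, giving width 1; this decomposition certifies tw(G) ≤ 1. Since G has at least one edge (e.g. 3–4), it is not an edgeless graph, so tw(G) ≥ 1. Therefore the treewidth is 1.

Treewidth 1.
Bags: B1 = {3, 4}  B2 = {1, 3}  B3 = {2, 4}
Tree: B1–B2, B1–B3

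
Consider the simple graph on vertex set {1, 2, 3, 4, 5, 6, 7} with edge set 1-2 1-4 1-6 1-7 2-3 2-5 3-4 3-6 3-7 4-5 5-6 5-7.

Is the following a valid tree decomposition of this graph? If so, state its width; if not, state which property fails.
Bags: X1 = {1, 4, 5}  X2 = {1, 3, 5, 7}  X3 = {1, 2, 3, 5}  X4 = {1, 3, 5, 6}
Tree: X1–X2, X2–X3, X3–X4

No — edge (3,4) lies in no bag.

A tree decomposition must satisfy three properties: every vertex lies in some bag; for every edge, both endpoints lie together in some bag; and for every vertex, the bags containing it form a connected subtree. Here edge (3,4) lies in no bag, so the decomposition is invalid.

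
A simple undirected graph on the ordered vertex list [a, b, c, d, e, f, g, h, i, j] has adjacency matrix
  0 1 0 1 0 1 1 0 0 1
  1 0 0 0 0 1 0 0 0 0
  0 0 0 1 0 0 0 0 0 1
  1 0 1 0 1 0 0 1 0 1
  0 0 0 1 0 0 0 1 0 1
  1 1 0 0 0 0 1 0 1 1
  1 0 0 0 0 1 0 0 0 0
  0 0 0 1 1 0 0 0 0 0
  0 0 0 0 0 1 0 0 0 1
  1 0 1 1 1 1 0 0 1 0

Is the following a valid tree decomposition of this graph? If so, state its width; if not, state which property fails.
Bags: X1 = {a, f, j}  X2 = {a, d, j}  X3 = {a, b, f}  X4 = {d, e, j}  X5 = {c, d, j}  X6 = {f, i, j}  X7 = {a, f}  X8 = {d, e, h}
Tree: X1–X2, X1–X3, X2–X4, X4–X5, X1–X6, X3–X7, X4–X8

A tree decomposition must satisfy three properties: every vertex lies in some bag; for every edge, both endpoints lie together in some bag; and for every vertex, the bags containing it form a connected subtree. Here vertex g appears in no bag, so the decomposition is invalid.

No — vertex g appears in no bag.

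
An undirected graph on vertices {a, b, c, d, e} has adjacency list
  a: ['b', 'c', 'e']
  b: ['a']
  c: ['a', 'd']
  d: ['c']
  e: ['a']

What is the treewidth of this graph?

1

A width-1 tree decomposition is:
Bags: B1 = {a, b}  B2 = {a, c}  B3 = {c, d}  B4 = {a, e}
Tree: B1–B2, B2–B3, B1–B4
Every bag has size at most 2, so the width is 2 − 1 = 1 and tw(G) ≤ 1. G has an edge, so its treewidth is at least 1. Hence tw(G) = 1 exactly.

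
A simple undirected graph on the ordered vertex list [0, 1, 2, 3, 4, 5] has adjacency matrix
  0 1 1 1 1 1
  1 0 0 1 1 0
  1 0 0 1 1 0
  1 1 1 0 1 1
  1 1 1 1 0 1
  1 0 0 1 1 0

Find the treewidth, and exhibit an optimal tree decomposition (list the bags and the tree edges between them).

The largest bag has 4 vertices, giving width 3; this decomposition certifies tw(G) ≤ 3. Conversely, {0, 1, 3, 4} is a clique of size 4, and the vertices of any clique must share a bag in every tree decomposition; so some bag has ≥ 4 vertices and tw(G) ≥ 3. Therefore the treewidth is 3.

Treewidth 3.
Bags: B1 = {0, 2, 3, 4}  B2 = {0, 3, 4, 5}  B3 = {0, 1, 3, 4}
Tree: B1–B2, B1–B3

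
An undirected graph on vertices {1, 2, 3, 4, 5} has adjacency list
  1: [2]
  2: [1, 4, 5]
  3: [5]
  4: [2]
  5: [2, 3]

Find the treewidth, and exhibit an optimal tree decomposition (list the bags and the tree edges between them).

The largest bag has 2 vertices, giving width 1; this decomposition certifies tw(G) ≤ 1. Any graph with an edge has treewidth ≥ 1, and G has the edge 5–3. Hence tw(G) = 1 exactly.

Treewidth 1.
One optimal decomposition is:
Bags: B1 = {3, 5}  B2 = {2, 5}  B3 = {2, 4}  B4 = {1, 2}
Tree: B1–B2, B2–B3, B3–B4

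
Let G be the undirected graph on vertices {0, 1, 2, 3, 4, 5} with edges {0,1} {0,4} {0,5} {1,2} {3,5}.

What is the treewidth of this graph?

1

A width-1 tree decomposition is:
Bags: B1 = {0, 5}  B2 = {0, 1}  B3 = {3, 5}  B4 = {1, 2}  B5 = {0, 4}
Tree: B1–B2, B1–B3, B2–B4, B2–B5
Every bag has size at most 2, so the width is 2 − 1 = 1 and tw(G) ≤ 1. Since G has at least one edge (e.g. 0–5), it is not an edgeless graph, so tw(G) ≥ 1. Hence tw(G) = 1 exactly.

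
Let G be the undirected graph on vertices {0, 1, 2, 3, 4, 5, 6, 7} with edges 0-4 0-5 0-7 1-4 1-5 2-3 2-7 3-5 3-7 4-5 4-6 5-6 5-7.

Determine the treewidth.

2

A width-2 tree decomposition is:
Bags: B1 = {0, 5, 7}  B2 = {0, 4, 5}  B3 = {4, 5, 6}  B4 = {1, 4, 5}  B5 = {3, 5, 7}  B6 = {2, 3, 7}
Tree: B1–B2, B2–B3, B2–B4, B1–B5, B5–B6
Every bag has size at most 3, so the width is 3 − 1 = 2 and tw(G) ≤ 2. On the other hand G contains the 3-clique {2, 3, 7}. A clique must lie in a single bag of any decomposition, so no decomposition can have width below 2. Hence tw(G) = 2 exactly.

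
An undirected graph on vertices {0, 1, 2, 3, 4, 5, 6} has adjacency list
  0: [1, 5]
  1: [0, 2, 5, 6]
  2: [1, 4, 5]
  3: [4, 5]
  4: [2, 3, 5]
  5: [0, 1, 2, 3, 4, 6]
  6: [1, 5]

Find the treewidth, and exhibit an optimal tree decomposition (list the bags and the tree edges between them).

Treewidth 2.
One optimal decomposition is:
Bags: B1 = {1, 2, 5}  B2 = {0, 1, 5}  B3 = {2, 4, 5}  B4 = {1, 5, 6}  B5 = {3, 4, 5}
Tree: B1–B2, B1–B3, B2–B4, B3–B5

The largest bag has 3 vertices, giving width 2; this decomposition certifies tw(G) ≤ 2. On the other hand G contains the 3-clique {0, 1, 5}. A clique must lie in a single bag of any decomposition, so no decomposition can have width below 2. Therefore the treewidth is 2.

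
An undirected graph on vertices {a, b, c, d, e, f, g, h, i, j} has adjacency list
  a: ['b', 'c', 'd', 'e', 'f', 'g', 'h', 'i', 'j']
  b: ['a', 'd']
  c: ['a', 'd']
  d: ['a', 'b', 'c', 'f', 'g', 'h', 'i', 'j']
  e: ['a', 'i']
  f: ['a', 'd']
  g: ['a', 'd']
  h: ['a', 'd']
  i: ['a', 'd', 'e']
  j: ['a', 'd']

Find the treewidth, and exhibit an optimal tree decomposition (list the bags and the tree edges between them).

Treewidth 2.
Bags: B1 = {a, e, i}  B2 = {a, d, i}  B3 = {a, d, j}  B4 = {a, c, d}  B5 = {a, d, h}  B6 = {a, d, g}  B7 = {a, b, d}  B8 = {a, d, f}
Tree: B1–B2, B2–B3, B2–B4, B4–B5, B5–B6, B4–B7, B7–B8

Each bag holds 3 vertices, so the decomposition has width 2, which upper-bounds the treewidth. Conversely, {a, d, f} is a clique of size 3, and the vertices of any clique must share a bag in every tree decomposition; so some bag has ≥ 3 vertices and tw(G) ≥ 2. Combining the bounds, tw(G) = 2.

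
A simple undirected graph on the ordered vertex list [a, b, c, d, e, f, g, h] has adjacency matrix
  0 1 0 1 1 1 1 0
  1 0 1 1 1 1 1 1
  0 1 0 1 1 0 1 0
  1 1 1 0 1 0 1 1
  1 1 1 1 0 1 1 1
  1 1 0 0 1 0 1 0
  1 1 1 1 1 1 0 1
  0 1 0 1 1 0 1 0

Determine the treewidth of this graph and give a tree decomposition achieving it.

The largest bag has 5 vertices, giving width 4; this decomposition certifies tw(G) ≤ 4. On the other hand G contains the 5-clique {b, d, e, g, h}. A clique must lie in a single bag of any decomposition, so no decomposition can have width below 4. The upper and lower bounds meet at 4, so that is the treewidth.

Treewidth 4.
One such decomposition:
Bags: B1 = {b, d, e, g, h}  B2 = {a, b, d, e, g}  B3 = {a, b, e, f, g}  B4 = {b, c, d, e, g}
Tree: B1–B2, B2–B3, B1–B4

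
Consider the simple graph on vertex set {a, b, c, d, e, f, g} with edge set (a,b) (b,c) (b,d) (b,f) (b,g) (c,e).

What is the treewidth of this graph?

1

A width-1 tree decomposition is:
Bags: B1 = {b, g}  B2 = {a, b}  B3 = {b, d}  B4 = {b, c}  B5 = {b, f}  B6 = {c, e}
Tree: B1–B2, B2–B3, B3–B4, B1–B5, B4–B6
The largest bag has 2 vertices, giving width 1; this decomposition certifies tw(G) ≤ 1. Any graph with an edge has treewidth ≥ 1, and G has the edge b–g. Hence tw(G) = 1 exactly.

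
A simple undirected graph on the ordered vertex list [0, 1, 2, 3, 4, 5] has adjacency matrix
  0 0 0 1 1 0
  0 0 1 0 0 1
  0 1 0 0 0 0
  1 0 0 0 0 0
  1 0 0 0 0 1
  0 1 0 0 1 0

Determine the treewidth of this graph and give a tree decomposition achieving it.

Every bag has size at most 2, so the width is 2 − 1 = 1 and tw(G) ≤ 1. G has an edge, so its treewidth is at least 1. The upper and lower bounds meet at 1, so that is the treewidth.

Treewidth 1.
One such decomposition:
Bags: B1 = {1, 2}  B2 = {1, 5}  B3 = {4, 5}  B4 = {0, 4}  B5 = {0, 3}
Tree: B1–B2, B2–B3, B3–B4, B4–B5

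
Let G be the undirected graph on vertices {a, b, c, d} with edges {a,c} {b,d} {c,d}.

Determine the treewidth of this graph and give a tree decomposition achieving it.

Treewidth 1.
One such decomposition:
Bags: B1 = {a, c}  B2 = {c, d}  B3 = {b, d}
Tree: B1–B2, B2–B3

The largest bag has 2 vertices, giving width 1; this decomposition certifies tw(G) ≤ 1. G has an edge, so its treewidth is at least 1. Therefore the treewidth is 1.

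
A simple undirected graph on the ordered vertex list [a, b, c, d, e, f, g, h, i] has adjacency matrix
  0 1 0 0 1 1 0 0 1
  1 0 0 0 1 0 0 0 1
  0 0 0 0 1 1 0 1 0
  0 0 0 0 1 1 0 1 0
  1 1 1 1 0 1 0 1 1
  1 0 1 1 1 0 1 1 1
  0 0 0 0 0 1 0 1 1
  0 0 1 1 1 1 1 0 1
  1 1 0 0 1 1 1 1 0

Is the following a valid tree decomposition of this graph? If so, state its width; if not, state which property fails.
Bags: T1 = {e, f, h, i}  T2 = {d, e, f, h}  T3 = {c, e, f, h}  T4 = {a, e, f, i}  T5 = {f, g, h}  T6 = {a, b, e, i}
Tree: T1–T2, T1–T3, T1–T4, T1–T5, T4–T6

A tree decomposition must satisfy three properties: every vertex lies in some bag; for every edge, both endpoints lie together in some bag; and for every vertex, the bags containing it form a connected subtree. Here edge (i,g) lies in no bag, so the decomposition is invalid.

No — edge (i,g) lies in no bag.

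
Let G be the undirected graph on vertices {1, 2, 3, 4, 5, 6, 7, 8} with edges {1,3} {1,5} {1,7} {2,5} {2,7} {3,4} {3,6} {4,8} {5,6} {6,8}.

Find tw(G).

A width-2 tree decomposition is:
Bags: B1 = {3, 4, 8}  B2 = {3, 6, 8}  B3 = {1, 3, 6}  B4 = {1, 5, 6}  B5 = {1, 5, 7}  B6 = {2, 5, 7}
Tree: B1–B2, B2–B3, B3–B4, B4–B5, B5–B6
Every bag has size at most 3, so the width is 3 − 1 = 2 and tw(G) ≤ 2. Since 4–8–6–3–4 is a cycle in G, G is not acyclic. Forests are exactly the graphs of treewidth ≤ 1, so tw(G) ≥ 2. Hence tw(G) = 2 exactly.

2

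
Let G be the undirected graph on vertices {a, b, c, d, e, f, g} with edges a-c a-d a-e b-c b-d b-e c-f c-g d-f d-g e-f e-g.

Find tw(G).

A width-3 tree decomposition is:
Bags: B1 = {b, c, d, e}  B2 = {c, d, e, f}  B3 = {a, c, d, e}  B4 = {c, d, e, g}
Tree: B1–B2, B2–B3, B3–B4
Each bag holds 4 vertices, so the decomposition has width 3, which upper-bounds the treewidth. For the lower bound: the 4 vertex sets {b,c}, {d,f}, {e}, {a} are disjoint, each induces a connected subgraph, and every pair is joined by at least one edge of G. Contracting each set to a single vertex therefore yields K_{4} as a minor, and since treewidth is minor-monotone, tw(G) ≥ tw(K_{4}) = 3. The upper and lower bounds meet at 3, so that is the treewidth.

3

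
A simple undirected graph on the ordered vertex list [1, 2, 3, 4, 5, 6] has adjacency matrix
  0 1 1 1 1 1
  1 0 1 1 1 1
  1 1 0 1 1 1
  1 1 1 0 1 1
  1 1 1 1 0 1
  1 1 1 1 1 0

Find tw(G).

5

A width-5 tree decomposition is:
Bags: B1 = {1, 2, 3, 4, 5, 6}
Tree: (single bag)
A single bag containing all 6 vertices is trivially a valid decomposition of width 5. For the lower bound, the 6 vertices {1, 2, 3, 4, 5, 6} are pairwise adjacent, and any tree decomposition puts a clique entirely inside one bag — forcing width ≥ 5. Therefore the treewidth is 5.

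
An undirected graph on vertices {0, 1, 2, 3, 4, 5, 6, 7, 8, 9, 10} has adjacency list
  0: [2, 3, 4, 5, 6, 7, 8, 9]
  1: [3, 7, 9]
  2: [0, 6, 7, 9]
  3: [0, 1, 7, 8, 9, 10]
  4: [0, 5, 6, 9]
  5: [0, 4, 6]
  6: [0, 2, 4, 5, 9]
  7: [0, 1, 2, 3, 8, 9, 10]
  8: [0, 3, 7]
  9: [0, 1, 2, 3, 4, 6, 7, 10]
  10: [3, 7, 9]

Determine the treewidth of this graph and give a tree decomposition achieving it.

Treewidth 3.
Bags: B1 = {0, 3, 7, 9}  B2 = {0, 3, 7, 8}  B3 = {3, 7, 9, 10}  B4 = {0, 2, 7, 9}  B5 = {1, 3, 7, 9}  B6 = {0, 2, 6, 9}  B7 = {0, 4, 6, 9}  B8 = {0, 4, 5, 6}
Tree: B1–B2, B1–B3, B1–B4, B1–B5, B4–B6, B6–B7, B7–B8

Each bag holds 4 vertices, so the decomposition has width 3, which upper-bounds the treewidth. Conversely, {0, 3, 7, 8} is a clique of size 4, and the vertices of any clique must share a bag in every tree decomposition; so some bag has ≥ 4 vertices and tw(G) ≥ 3. Therefore the treewidth is 3.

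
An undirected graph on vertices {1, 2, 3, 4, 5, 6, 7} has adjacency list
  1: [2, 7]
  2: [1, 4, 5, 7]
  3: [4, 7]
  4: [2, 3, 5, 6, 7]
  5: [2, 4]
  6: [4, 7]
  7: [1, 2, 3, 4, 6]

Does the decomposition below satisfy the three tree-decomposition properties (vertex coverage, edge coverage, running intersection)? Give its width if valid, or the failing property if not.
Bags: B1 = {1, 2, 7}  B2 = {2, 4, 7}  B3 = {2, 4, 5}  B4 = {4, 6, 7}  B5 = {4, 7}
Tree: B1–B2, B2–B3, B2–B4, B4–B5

A tree decomposition must satisfy three properties: every vertex lies in some bag; for every edge, both endpoints lie together in some bag; and for every vertex, the bags containing it form a connected subtree. Here vertex 3 appears in no bag, so the decomposition is invalid.

No — vertex 3 appears in no bag.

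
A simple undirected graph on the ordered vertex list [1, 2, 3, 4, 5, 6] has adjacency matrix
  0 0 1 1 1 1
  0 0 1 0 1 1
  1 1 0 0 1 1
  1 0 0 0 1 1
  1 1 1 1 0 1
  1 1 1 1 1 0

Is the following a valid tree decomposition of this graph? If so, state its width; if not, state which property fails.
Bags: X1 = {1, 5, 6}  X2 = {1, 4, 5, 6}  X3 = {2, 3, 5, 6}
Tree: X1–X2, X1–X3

No — edge (3,1) lies in no bag.

A tree decomposition must satisfy three properties: every vertex lies in some bag; for every edge, both endpoints lie together in some bag; and for every vertex, the bags containing it form a connected subtree. Here edge (3,1) lies in no bag, so the decomposition is invalid.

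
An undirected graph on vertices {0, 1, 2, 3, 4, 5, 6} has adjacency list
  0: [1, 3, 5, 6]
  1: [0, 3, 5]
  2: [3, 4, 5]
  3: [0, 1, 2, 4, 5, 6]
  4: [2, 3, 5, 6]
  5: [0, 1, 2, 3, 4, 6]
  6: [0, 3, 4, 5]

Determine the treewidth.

3

A width-3 tree decomposition is:
Bags: B1 = {0, 3, 5, 6}  B2 = {3, 4, 5, 6}  B3 = {2, 3, 4, 5}  B4 = {0, 1, 3, 5}
Tree: B1–B2, B2–B3, B1–B4
Each bag holds 4 vertices, so the decomposition has width 3, which upper-bounds the treewidth. For the lower bound, the 4 vertices {0, 1, 3, 5} are pairwise adjacent, and any tree decomposition puts a clique entirely inside one bag — forcing width ≥ 3. Therefore the treewidth is 3.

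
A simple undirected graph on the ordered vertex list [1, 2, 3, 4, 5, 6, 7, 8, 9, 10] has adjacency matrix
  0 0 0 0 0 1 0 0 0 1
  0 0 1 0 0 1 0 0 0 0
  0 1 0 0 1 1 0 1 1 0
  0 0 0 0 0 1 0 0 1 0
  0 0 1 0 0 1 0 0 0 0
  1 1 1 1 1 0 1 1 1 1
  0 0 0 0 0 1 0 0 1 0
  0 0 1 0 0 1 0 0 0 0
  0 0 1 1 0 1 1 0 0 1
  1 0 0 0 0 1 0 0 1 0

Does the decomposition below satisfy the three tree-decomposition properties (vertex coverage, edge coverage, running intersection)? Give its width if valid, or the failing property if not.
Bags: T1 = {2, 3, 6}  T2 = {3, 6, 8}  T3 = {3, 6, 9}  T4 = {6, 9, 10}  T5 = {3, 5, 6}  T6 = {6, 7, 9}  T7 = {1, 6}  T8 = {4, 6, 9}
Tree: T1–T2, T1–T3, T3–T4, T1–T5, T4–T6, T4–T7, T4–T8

A tree decomposition must satisfy three properties: every vertex lies in some bag; for every edge, both endpoints lie together in some bag; and for every vertex, the bags containing it form a connected subtree. Here edge (10,1) lies in no bag, so the decomposition is invalid.

No — edge (10,1) lies in no bag.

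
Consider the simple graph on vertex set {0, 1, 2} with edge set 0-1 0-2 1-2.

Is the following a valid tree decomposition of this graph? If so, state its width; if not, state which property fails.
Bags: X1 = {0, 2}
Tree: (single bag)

No — vertex 1 appears in no bag.

A tree decomposition must satisfy three properties: every vertex lies in some bag; for every edge, both endpoints lie together in some bag; and for every vertex, the bags containing it form a connected subtree. Here vertex 1 appears in no bag, so the decomposition is invalid.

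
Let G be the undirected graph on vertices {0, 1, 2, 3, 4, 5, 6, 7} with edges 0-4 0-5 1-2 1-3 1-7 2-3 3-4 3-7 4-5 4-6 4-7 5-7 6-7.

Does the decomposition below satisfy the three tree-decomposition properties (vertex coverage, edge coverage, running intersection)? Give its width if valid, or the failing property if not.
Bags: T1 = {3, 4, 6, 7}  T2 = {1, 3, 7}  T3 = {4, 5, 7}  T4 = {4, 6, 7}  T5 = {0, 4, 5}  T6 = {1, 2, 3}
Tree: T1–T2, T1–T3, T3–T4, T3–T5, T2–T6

No — bags containing vertex 6 are not connected in the tree.

A tree decomposition must satisfy three properties: every vertex lies in some bag; for every edge, both endpoints lie together in some bag; and for every vertex, the bags containing it form a connected subtree. Here bags containing vertex 6 are not connected in the tree, so the decomposition is invalid.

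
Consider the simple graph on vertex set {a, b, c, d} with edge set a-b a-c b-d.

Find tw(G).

A width-1 tree decomposition is:
Bags: B1 = {b, d}  B2 = {a, b}  B3 = {a, c}
Tree: B1–B2, B2–B3
Each bag holds 2 vertices, so the decomposition has width 1, which upper-bounds the treewidth. Since G has at least one edge (e.g. d–b), it is not an edgeless graph, so tw(G) ≥ 1. Hence tw(G) = 1 exactly.

1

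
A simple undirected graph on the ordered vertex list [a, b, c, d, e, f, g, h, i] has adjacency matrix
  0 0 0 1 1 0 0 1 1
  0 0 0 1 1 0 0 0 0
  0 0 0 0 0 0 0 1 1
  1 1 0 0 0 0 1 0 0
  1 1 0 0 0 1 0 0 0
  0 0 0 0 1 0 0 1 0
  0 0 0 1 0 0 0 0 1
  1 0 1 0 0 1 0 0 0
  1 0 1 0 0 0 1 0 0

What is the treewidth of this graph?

A width-3 tree decomposition is:
Bags: B1 = {b, d, g, i}  B2 = {a, b, d, i}  B3 = {a, b, e, i}  B4 = {a, c, e, i}  B5 = {a, c, e, h}  B6 = {c, e, f, h}
Tree: B1–B2, B2–B3, B3–B4, B4–B5, B5–B6
Each bag holds 4 vertices, so the decomposition has width 3, which upper-bounds the treewidth. For the lower bound: the 4 vertex sets {b,d,g}, {i}, {a}, {c,e,f,h} are disjoint, each induces a connected subgraph, and every pair is joined by at least one edge of G. Contracting each set to a single vertex therefore yields K_{4} as a minor, and since treewidth is minor-monotone, tw(G) ≥ tw(K_{4}) = 3. Therefore the treewidth is 3.

3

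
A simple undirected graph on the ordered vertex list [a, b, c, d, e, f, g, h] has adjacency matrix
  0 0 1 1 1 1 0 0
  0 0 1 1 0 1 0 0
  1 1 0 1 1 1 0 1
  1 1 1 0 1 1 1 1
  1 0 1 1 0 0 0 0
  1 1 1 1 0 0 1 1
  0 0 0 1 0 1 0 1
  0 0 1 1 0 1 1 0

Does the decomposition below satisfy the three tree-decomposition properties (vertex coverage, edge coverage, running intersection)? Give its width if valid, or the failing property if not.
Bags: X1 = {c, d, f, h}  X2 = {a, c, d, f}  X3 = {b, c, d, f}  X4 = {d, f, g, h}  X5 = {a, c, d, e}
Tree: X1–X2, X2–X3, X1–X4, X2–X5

Yes; width 3.

Every vertex of G appears in some bag (union = {a, b, c, d, e, f, g, h}); every edge is covered by a bag; and for each vertex v the set of bags containing v is connected in the bag tree. The decomposition is therefore valid. The largest bag has 4 vertices, so the width is 3.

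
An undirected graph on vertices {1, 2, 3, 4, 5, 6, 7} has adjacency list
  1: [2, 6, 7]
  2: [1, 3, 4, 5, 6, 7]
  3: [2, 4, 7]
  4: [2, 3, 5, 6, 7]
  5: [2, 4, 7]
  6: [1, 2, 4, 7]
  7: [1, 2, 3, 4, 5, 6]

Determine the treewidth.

A width-3 tree decomposition is:
Bags: B1 = {2, 4, 5, 7}  B2 = {2, 3, 4, 7}  B3 = {2, 4, 6, 7}  B4 = {1, 2, 6, 7}
Tree: B1–B2, B1–B3, B3–B4
Every bag has size at most 4, so the width is 4 − 1 = 3 and tw(G) ≤ 3. For the lower bound, the 4 vertices {1, 2, 6, 7} are pairwise adjacent, and any tree decomposition puts a clique entirely inside one bag — forcing width ≥ 3. Therefore the treewidth is 3.

3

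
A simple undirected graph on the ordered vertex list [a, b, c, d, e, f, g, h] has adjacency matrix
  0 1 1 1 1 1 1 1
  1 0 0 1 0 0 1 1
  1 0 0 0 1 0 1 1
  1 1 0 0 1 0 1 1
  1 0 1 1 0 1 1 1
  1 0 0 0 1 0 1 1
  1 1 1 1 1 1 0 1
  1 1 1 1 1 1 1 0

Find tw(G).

4

A width-4 tree decomposition is:
Bags: B1 = {a, b, d, g, h}  B2 = {a, d, e, g, h}  B3 = {a, c, e, g, h}  B4 = {a, e, f, g, h}
Tree: B1–B2, B2–B3, B3–B4
Every bag has size at most 5, so the width is 5 − 1 = 4 and tw(G) ≤ 4. On the other hand G contains the 5-clique {a, d, e, g, h}. A clique must lie in a single bag of any decomposition, so no decomposition can have width below 4. Combining the bounds, tw(G) = 4.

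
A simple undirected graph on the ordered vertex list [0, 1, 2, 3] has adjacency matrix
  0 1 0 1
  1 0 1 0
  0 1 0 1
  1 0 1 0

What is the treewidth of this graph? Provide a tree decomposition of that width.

The largest bag has 3 vertices, giving width 2; this decomposition certifies tw(G) ≤ 2. For the lower bound, G contains the cycle 3–0–1–2–3, so G is not a forest; only forests have treewidth ≤ 1, hence tw(G) ≥ 2. Therefore the treewidth is 2.

Treewidth 2.
One optimal decomposition is:
Bags: B1 = {0, 1, 3}  B2 = {1, 2, 3}
Tree: B1–B2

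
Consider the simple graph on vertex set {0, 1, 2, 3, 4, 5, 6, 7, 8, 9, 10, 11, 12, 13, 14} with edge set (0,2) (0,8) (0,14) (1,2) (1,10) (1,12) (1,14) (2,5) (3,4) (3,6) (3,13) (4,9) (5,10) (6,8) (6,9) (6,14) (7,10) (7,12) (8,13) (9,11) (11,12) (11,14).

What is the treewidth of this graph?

A width-3 tree decomposition is:
Bags: B1 = {2, 5, 7, 10}  B2 = {1, 2, 7, 10}  B3 = {1, 2, 7, 12}  B4 = {0, 1, 2, 12}  B5 = {0, 1, 12, 14}  B6 = {0, 11, 12, 14}  B7 = {0, 8, 11, 14}  B8 = {6, 8, 11, 14}  B9 = {6, 8, 9, 11}  B10 = {6, 8, 9, 13}  B11 = {3, 6, 9, 13}  B12 = {3, 4, 9, 13}
Tree: B1–B2, B2–B3, B3–B4, B4–B5, B5–B6, B6–B7, B7–B8, B8–B9, B9–B10, B10–B11, B11–B12
Each bag holds 4 vertices, so the decomposition has width 3, which upper-bounds the treewidth. For the lower bound: the 4 vertex sets {5,7,10}, {2}, {1}, {0,11,12,14} are disjoint, each induces a connected subgraph, and every pair is joined by at least one edge of G. Contracting each set to a single vertex therefore yields K_{4} as a minor, and since treewidth is minor-monotone, tw(G) ≥ tw(K_{4}) = 3. Combining the bounds, tw(G) = 3.

3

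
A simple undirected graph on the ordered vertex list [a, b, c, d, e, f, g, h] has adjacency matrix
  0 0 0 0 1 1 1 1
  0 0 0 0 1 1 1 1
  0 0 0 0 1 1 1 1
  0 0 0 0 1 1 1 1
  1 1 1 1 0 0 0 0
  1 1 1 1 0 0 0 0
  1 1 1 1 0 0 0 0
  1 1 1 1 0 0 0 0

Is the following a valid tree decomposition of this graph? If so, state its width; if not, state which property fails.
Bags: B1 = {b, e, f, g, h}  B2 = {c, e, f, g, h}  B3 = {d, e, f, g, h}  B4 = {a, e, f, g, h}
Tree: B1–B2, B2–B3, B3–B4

Yes; width 4.

Every vertex of G appears in some bag (union = {a, b, c, d, e, f, g, h}); every edge is covered by a bag; and for each vertex v the set of bags containing v is connected in the bag tree. The decomposition is therefore valid. The largest bag has 5 vertices, so the width is 4.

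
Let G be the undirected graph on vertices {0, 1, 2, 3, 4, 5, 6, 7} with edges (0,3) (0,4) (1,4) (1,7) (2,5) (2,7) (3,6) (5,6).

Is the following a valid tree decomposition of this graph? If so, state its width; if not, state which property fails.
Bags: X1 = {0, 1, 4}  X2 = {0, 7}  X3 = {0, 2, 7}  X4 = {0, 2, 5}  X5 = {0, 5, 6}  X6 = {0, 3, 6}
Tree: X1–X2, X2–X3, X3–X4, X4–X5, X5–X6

A tree decomposition must satisfy three properties: every vertex lies in some bag; for every edge, both endpoints lie together in some bag; and for every vertex, the bags containing it form a connected subtree. Here edge (1,7) lies in no bag, so the decomposition is invalid.

No — edge (1,7) lies in no bag.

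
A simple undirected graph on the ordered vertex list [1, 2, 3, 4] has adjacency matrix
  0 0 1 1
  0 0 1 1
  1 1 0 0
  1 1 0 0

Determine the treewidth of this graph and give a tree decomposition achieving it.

Treewidth 2.
Bags: B1 = {2, 3, 4}  B2 = {1, 3, 4}
Tree: B1–B2

Every bag has size at most 3, so the width is 3 − 1 = 2 and tw(G) ≤ 2. The edges 4–2–3–1–4 form a cycle, so G is not a tree and its treewidth is at least 2. Therefore the treewidth is 2.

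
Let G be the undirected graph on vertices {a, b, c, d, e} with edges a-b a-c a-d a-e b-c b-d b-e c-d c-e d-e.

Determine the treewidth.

A width-4 tree decomposition is:
Bags: B1 = {a, b, c, d, e}
Tree: (single bag)
With just one bag of size 5, the width is 5 − 1 = 4, so tw(G) ≤ 4. Conversely, {a, b, c, d, e} is a clique of size 5, and the vertices of any clique must share a bag in every tree decomposition; so some bag has ≥ 5 vertices and tw(G) ≥ 4. The upper and lower bounds meet at 4, so that is the treewidth.

4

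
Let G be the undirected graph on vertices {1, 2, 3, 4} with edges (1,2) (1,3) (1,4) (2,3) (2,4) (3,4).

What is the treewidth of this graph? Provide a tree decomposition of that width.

With just one bag of size 4, the width is 4 − 1 = 3, so tw(G) ≤ 3. Conversely, {1, 2, 3, 4} is a clique of size 4, and the vertices of any clique must share a bag in every tree decomposition; so some bag has ≥ 4 vertices and tw(G) ≥ 3. Combining the bounds, tw(G) = 3.

Treewidth 3.
One optimal decomposition is:
Bags: B1 = {1, 2, 3, 4}
Tree: (single bag)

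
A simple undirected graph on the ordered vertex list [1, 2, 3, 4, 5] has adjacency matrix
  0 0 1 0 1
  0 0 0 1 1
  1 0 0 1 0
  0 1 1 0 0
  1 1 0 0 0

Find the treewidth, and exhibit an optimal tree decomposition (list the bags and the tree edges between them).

Treewidth 2.
Bags: B1 = {2, 3, 4}  B2 = {1, 2, 3}  B3 = {1, 2, 5}
Tree: B1–B2, B2–B3

The largest bag has 3 vertices, giving width 2; this decomposition certifies tw(G) ≤ 2. The edges 2–4–3–1–5–2 form a cycle, so G is not a tree and its treewidth is at least 2. Therefore the treewidth is 2.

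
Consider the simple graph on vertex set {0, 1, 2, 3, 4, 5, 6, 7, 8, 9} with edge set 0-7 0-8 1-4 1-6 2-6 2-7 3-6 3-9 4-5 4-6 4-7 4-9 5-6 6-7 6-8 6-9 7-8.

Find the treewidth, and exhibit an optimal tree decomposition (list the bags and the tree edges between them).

Treewidth 2.
One such decomposition:
Bags: B1 = {3, 6, 9}  B2 = {4, 6, 9}  B3 = {4, 6, 7}  B4 = {6, 7, 8}  B5 = {4, 5, 6}  B6 = {2, 6, 7}  B7 = {0, 7, 8}  B8 = {1, 4, 6}
Tree: B1–B2, B2–B3, B3–B4, B3–B5, B4–B6, B4–B7, B2–B8

Each bag holds 3 vertices, so the decomposition has width 2, which upper-bounds the treewidth. For the lower bound, the 3 vertices {0, 7, 8} are pairwise adjacent, and any tree decomposition puts a clique entirely inside one bag — forcing width ≥ 2. Therefore the treewidth is 2.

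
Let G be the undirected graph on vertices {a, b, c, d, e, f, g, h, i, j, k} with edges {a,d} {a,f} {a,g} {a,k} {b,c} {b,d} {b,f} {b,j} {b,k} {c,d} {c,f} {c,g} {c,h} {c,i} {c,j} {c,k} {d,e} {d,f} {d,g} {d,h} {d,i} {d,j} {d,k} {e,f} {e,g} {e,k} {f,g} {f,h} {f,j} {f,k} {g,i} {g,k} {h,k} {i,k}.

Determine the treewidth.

4

A width-4 tree decomposition is:
Bags: B1 = {c, d, f, h, k}  B2 = {c, d, f, g, k}  B3 = {d, e, f, g, k}  B4 = {b, c, d, f, k}  B5 = {c, d, g, i, k}  B6 = {b, c, d, f, j}  B7 = {a, d, f, g, k}
Tree: B1–B2, B2–B3, B2–B4, B2–B5, B4–B6, B2–B7
Every bag has size at most 5, so the width is 5 − 1 = 4 and tw(G) ≤ 4. For the lower bound, the 5 vertices {b, c, d, f, j} are pairwise adjacent, and any tree decomposition puts a clique entirely inside one bag — forcing width ≥ 4. The upper and lower bounds meet at 4, so that is the treewidth.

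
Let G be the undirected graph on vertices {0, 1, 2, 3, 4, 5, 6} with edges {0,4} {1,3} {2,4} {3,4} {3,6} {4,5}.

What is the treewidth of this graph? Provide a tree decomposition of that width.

Treewidth 1.
One such decomposition:
Bags: B1 = {3, 4}  B2 = {0, 4}  B3 = {2, 4}  B4 = {4, 5}  B5 = {1, 3}  B6 = {3, 6}
Tree: B1–B2, B2–B3, B2–B4, B1–B5, B1–B6

Every bag has size at most 2, so the width is 2 − 1 = 1 and tw(G) ≤ 1. Since G has at least one edge (e.g. 4–3), it is not an edgeless graph, so tw(G) ≥ 1. Combining the bounds, tw(G) = 1.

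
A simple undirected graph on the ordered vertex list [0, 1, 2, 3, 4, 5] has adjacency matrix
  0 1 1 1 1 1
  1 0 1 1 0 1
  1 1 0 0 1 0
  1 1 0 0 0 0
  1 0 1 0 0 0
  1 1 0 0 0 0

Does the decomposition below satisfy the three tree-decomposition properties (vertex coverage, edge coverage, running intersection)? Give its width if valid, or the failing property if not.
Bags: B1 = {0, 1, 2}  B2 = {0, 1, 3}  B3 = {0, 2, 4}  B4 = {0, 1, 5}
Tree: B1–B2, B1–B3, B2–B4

Checking the three conditions: (i) the bags cover all of {0, 1, 2, 3, 4, 5}; (ii) for each edge, some bag contains both endpoints; (iii) the bags containing any fixed vertex form a subtree. All hold, so the decomposition is valid with width 3 − 1 = 2.

Yes; width 2.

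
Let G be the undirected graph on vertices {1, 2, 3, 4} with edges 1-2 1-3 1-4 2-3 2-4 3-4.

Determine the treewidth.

3

A width-3 tree decomposition is:
Bags: B1 = {1, 2, 3, 4}
Tree: (single bag)
With just one bag of size 4, the width is 4 − 1 = 3, so tw(G) ≤ 3. Conversely, {1, 2, 3, 4} is a clique of size 4, and the vertices of any clique must share a bag in every tree decomposition; so some bag has ≥ 4 vertices and tw(G) ≥ 3. Hence tw(G) = 3 exactly.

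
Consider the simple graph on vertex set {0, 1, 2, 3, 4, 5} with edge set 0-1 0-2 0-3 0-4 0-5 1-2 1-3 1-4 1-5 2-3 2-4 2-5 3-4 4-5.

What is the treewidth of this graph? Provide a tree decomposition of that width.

Every bag has size at most 5, so the width is 5 − 1 = 4 and tw(G) ≤ 4. On the other hand G contains the 5-clique {0, 1, 2, 3, 4}. A clique must lie in a single bag of any decomposition, so no decomposition can have width below 4. Hence tw(G) = 4 exactly.

Treewidth 4.
One optimal decomposition is:
Bags: B1 = {0, 1, 2, 4, 5}  B2 = {0, 1, 2, 3, 4}
Tree: B1–B2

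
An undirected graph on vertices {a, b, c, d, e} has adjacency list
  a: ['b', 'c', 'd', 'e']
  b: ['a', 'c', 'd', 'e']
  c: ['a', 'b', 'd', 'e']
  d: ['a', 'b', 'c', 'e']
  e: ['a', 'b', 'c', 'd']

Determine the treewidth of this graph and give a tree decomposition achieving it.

With just one bag of size 5, the width is 5 − 1 = 4, so tw(G) ≤ 4. For the lower bound, the 5 vertices {a, b, c, d, e} are pairwise adjacent, and any tree decomposition puts a clique entirely inside one bag — forcing width ≥ 4. Therefore the treewidth is 4.

Treewidth 4.
One optimal decomposition is:
Bags: B1 = {a, b, c, d, e}
Tree: (single bag)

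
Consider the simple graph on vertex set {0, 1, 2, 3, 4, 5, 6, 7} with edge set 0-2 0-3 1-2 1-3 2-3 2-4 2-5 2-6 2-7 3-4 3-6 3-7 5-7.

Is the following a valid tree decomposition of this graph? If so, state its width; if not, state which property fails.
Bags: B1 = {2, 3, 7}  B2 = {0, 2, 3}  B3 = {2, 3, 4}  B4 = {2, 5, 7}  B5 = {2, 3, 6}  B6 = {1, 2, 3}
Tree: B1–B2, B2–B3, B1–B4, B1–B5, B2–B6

Yes; width 2.

Every vertex of G appears in some bag (union = {0, 1, 2, 3, 4, 5, 6, 7}); every edge is covered by a bag; and for each vertex v the set of bags containing v is connected in the bag tree. The decomposition is therefore valid. The largest bag has 3 vertices, so the width is 2.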